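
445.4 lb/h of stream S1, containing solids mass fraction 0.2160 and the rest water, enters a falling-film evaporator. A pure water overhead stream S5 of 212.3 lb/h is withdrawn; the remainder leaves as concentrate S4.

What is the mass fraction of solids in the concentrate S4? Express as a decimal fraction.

0.4127

solids is not removed: 445.4×0.216 = 96.206 lb/h of solids enters S4.
Concentrate = 445.4 − 212.3 = 233.1 lb/h.
Mass fraction = 96.206/233.1 = 0.4127.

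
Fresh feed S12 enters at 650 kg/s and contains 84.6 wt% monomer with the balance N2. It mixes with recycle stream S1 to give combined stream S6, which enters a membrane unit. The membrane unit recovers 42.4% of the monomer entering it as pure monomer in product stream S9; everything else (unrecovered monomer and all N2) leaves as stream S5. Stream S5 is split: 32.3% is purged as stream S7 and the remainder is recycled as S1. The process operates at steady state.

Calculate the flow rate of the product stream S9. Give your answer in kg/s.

382.2 kg/s

monomer in S6: m_A = 650×0.846 + (1−0.323)·(1−0.424)·m_A, so m_A = 549.9/0.6100 = 901.4 kg/s.
Product S9 = 0.424×901.4 = 382.2 kg/s.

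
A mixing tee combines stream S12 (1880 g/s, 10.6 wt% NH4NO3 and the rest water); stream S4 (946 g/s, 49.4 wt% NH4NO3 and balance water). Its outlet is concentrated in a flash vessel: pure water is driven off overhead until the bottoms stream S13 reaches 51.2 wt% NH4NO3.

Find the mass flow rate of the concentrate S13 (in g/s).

NH4NO3 entering = 1880×0.106 + 946×0.494 = 666.6 g/s.
All NH4NO3 reports to S13, so S13 = 666.6/0.512 = 1302 g/s.

1302 g/s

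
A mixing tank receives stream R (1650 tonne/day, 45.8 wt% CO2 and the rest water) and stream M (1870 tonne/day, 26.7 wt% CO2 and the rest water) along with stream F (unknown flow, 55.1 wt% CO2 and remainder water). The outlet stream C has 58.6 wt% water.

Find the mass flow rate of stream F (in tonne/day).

Let F be the unknown flow. Total out = 3520 + F.
water balance: 2265 + 0.449·F = 0.586·(3520 + F)
(0.449 − 0.586)·F = 0.586×3520 − 2265 = -202.29
F = -202.29 / -0.137 = 1476.6 tonne/day

1477 tonne/day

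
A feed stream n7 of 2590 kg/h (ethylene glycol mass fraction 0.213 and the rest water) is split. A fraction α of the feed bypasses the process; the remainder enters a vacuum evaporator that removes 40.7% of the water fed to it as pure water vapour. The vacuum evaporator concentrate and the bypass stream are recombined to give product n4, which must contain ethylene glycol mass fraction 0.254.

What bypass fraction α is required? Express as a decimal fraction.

All 2590×0.213 = 551.67 kg/h of ethylene glycol reaches n4, so n4 = 551.67/0.254 = 2171.9 kg/h and vapour = 418.07 kg/h.
The evaporator receives (1−α)·2590 of feed at 0.787 water and removes 0.407 of that water:
0.407×0.787×(1−α)×2590 = 418.07
(1−α) = 418.07/829.6 = 0.5039;  α = 0.4961.

0.496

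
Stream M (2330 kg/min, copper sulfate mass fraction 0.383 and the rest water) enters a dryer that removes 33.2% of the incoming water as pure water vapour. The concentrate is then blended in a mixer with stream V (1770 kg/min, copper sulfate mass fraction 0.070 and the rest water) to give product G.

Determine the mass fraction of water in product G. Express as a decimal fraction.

0.719

Vapour removed = 0.332×0.617×2330 = 477.29 kg/min; concentrate = 1852.7 kg/min.
water reaching the mixer = 960.32 (from concentrate) + 1770×0.930 = 2606.4 kg/min.
Product flow = 1852.7 + 1770 = 3622.7 kg/min; water fraction = 0.719.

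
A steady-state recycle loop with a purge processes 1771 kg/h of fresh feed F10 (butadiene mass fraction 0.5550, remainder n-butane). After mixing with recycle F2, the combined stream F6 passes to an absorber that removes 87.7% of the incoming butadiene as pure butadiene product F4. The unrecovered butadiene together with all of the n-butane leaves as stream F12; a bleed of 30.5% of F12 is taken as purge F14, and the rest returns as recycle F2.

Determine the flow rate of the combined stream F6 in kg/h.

n-butane enters only via F10 and leaves only via the purge: 1771×0.445 = 0.305×(n-butane in F12), and the absorber passes all n-butane, so n-butane in F6 = n-butane in F12 = 2583.9 kg/h.
butadiene in F6: m_A = 1771×0.555 + (1−0.305)·(1−0.877)·m_A, so m_A = 982.91/0.9145 = 1074.8 kg/h.
F6 = 1074.8 + 2583.9 = 3658.7 kg/h.

3659 kg/h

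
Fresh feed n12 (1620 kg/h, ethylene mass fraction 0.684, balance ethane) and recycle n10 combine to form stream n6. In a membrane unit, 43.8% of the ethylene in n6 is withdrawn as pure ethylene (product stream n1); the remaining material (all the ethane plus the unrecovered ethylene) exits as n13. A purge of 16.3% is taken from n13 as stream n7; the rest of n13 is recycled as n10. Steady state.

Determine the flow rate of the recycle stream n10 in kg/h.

3613 kg/h

ethane enters only via n12 and leaves only via the purge: 1620×0.316 = 0.163×(ethane in n13), and the membrane unit passes all ethane, so ethane in n6 = ethane in n13 = 3140.6 kg/h.
ethylene in n6: m_A = 1620×0.684 + (1−0.163)·(1−0.438)·m_A, so m_A = 1108.1/0.5296 = 2092.3 kg/h.
n13 = (1−0.438)×2092.3 + 3140.6 = 4316.5 kg/h.
Recycle n10 = (1−0.163)×4316.5 = 3612.9 kg/h.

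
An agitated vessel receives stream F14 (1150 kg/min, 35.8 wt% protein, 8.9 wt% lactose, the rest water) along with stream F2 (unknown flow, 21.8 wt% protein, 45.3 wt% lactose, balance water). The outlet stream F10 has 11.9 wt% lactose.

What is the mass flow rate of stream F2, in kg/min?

103.3 kg/min

Let F2 be the unknown flow. Total out = 1150 + F2.
lactose balance: 102.35 + 0.453·F2 = 0.119·(1150 + F2)
(0.453 − 0.119)·F2 = 0.119×1150 − 102.35 = 34.5
F2 = 34.5 / 0.334 = 103.29 kg/min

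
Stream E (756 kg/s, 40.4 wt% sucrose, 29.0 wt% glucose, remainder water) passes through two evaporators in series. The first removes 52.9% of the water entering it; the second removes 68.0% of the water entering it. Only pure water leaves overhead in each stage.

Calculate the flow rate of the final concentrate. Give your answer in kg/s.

water in feed = 756×0.306 = 231.34 kg/s.
After stage 1: water left = (1−0.529)×231.34 = 108.96; stream total = 633.62 kg/s.
After stage 2: water left = (1−0.680)×108.96 = 34.867; final concentrate = 559.53 kg/s.

559.5 kg/s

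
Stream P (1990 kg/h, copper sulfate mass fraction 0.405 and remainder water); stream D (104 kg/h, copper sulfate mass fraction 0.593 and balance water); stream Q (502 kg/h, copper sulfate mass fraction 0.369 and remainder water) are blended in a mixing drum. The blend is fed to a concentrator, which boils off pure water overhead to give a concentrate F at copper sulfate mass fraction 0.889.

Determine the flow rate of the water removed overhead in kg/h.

1412 kg/h

copper sulfate entering = 1990×0.405 + 104×0.593 + 502×0.369 = 1052.9 kg/h.
All copper sulfate reports to F, so F = 1052.9/0.889 = 1184.3 kg/h.
Total feed = 2596 kg/h; overhead = 2596 − 1184.3 = 1411.7 kg/h.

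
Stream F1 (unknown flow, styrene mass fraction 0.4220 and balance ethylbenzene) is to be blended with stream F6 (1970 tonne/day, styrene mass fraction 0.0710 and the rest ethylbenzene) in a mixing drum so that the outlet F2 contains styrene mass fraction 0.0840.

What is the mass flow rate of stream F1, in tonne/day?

75.77 tonne/day

Let F1 be the unknown flow. Total out = 1970 + F1.
styrene balance: 139.87 + 0.422·F1 = 0.084·(1970 + F1)
(0.422 − 0.084)·F1 = 0.084×1970 − 139.87 = 25.61
F1 = 25.61 / 0.338 = 75.769 tonne/day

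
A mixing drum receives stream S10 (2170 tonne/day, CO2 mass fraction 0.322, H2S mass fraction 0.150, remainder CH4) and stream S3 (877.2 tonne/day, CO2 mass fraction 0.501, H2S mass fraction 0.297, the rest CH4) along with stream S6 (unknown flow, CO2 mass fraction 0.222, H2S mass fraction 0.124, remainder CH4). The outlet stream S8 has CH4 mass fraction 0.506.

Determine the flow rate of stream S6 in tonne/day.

1479 tonne/day

Let S6 be the unknown flow. Total out = 3047.2 + S6.
CH4 balance: 1323 + 0.654·S6 = 0.506·(3047.2 + S6)
(0.654 − 0.506)·S6 = 0.506×3047.2 − 1323 = 218.93
S6 = 218.93 / 0.148 = 1479.2 tonne/day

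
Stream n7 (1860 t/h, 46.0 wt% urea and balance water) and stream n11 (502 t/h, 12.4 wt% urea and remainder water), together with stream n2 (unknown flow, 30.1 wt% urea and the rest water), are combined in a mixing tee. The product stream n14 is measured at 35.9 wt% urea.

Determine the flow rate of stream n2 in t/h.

Let n2 be the unknown flow. Total out = 2362 + n2.
urea balance: 917.85 + 0.301·n2 = 0.359·(2362 + n2)
(0.301 − 0.359)·n2 = 0.359×2362 − 917.85 = -69.89
n2 = -69.89 / -0.058 = 1205 t/h

1205 t/h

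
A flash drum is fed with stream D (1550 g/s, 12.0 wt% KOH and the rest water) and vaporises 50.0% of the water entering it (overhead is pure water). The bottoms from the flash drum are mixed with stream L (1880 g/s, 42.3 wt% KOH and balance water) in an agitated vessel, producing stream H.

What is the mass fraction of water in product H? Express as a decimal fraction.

0.643

Vapour removed = 0.500×0.880×1550 = 682 g/s; concentrate = 868 g/s.
water reaching the mixer = 682 (from concentrate) + 1880×0.577 = 1766.8 g/s.
Product flow = 868 + 1880 = 2748 g/s; water fraction = 0.643.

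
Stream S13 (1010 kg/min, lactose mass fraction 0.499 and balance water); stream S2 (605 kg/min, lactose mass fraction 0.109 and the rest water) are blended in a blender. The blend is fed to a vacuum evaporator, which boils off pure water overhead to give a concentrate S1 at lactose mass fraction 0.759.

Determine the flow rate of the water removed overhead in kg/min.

864.1 kg/min

lactose entering = 1010×0.499 + 605×0.109 = 569.93 kg/min.
All lactose reports to S1, so S1 = 569.93/0.759 = 750.9 kg/min.
Total feed = 1615 kg/min; overhead = 1615 − 750.9 = 864.1 kg/min.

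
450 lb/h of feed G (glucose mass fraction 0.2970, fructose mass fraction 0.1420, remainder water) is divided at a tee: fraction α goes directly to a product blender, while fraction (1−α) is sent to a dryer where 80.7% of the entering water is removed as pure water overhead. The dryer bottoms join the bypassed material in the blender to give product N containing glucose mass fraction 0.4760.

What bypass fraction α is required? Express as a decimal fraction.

0.169

All 450×0.297 = 133.65 lb/h of glucose reaches N, so N = 133.65/0.476 = 280.78 lb/h and vapour = 169.22 lb/h.
The evaporator receives (1−α)·450 of feed at 0.561 water and removes 0.807 of that water:
0.807×0.561×(1−α)×450 = 169.22
(1−α) = 169.22/203.73 = 0.8306;  α = 0.1694.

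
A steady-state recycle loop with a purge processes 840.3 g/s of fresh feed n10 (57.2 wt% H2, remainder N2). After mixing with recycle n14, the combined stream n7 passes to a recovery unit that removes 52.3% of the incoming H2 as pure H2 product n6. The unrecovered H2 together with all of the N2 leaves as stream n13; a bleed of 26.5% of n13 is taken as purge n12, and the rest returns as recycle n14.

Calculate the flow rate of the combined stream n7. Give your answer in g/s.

N2 enters only via n10 and leaves only via the purge: 840.3×0.428 = 0.265×(N2 in n13), and the recovery unit passes all N2, so N2 in n7 = N2 in n13 = 1357.2 g/s.
H2 in n7: m_A = 840.3×0.572 + (1−0.265)·(1−0.523)·m_A, so m_A = 480.65/0.6494 = 740.14 g/s.
n7 = 740.14 + 1357.2 = 2097.3 g/s.

2097 g/s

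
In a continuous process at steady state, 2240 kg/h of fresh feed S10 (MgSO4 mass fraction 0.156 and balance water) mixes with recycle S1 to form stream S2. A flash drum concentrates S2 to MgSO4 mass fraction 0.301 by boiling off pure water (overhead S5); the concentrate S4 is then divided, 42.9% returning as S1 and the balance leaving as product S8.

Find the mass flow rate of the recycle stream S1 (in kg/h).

872.2 kg/h

Overall MgSO4 balance (none leaves overhead): MgSO4 in fresh feed = MgSO4 in product, i.e. 2240×0.156 = (1−0.429)·S4·0.301.
S4 = 349.44/(0.301×0.571) = 2033.2 kg/h.
Recycle S1 = 0.429×2033.2 = 872.22 kg/h.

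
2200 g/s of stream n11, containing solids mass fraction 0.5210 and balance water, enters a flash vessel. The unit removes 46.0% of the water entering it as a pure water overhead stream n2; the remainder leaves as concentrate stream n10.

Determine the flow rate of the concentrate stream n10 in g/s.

water entering = 2200×0.479 = 1053.8 g/s; overhead removed = 0.460×1053.8 = 484.75 g/s.
Concentrate = 2200 − 484.75 = 1715.3 g/s.

1715 g/s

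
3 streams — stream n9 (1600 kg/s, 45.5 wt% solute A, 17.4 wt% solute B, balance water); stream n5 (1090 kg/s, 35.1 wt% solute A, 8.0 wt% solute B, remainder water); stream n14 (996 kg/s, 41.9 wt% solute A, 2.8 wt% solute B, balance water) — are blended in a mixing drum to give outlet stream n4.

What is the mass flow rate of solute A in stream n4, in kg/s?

1528 kg/s

solute A out = solute A in = 1600×0.455 + 1090×0.351 + 996×0.419 = 1527.9 kg/s.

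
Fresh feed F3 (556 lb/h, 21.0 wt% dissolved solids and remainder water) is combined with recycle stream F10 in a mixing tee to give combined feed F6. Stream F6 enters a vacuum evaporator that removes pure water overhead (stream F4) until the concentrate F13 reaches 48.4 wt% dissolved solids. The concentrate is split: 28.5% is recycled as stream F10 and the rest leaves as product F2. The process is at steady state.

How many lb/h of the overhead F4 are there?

314.8 lb/h

Overall dissolved solids balance (none leaves overhead): dissolved solids in fresh feed = dissolved solids in product, i.e. 556×0.210 = (1−0.285)·F13·0.484.
F13 = 116.76/(0.484×0.715) = 337.4 lb/h.
Recycle F10 = 0.285×337.4 = 96.158 lb/h.
Combined feed F6 = 556 + 96.158 = 652.16 lb/h.
Overhead F4 = F6 − F13 = 652.16 − 337.4 = 314.76 lb/h.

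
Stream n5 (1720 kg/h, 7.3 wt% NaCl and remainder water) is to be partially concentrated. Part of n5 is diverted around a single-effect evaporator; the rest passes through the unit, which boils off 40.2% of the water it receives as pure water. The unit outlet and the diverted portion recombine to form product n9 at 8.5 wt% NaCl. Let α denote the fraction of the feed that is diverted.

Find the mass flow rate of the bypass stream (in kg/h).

1068 kg/h

All 1720×0.073 = 125.56 kg/h of NaCl reaches n9, so n9 = 125.56/0.085 = 1477.2 kg/h and vapour = 242.82 kg/h.
The evaporator receives (1−α)·1720 of feed at 0.927 water and removes 0.402 of that water:
0.402×0.927×(1−α)×1720 = 242.82
(1−α) = 242.82/640.96 = 0.3788;  α = 0.6212.
Bypass flow = 0.6212×1720 = 1068.4 kg/h.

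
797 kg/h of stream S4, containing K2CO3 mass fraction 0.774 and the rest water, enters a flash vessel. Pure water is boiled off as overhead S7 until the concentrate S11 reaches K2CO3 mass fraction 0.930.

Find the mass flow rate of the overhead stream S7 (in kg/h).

133.7 kg/h

K2CO3 is conserved: 797×0.774 = 616.88 kg/h all reports to the concentrate.
Concentrate = 616.88/(target fraction) = 663.31 kg/h.
Overhead = 797 − 663.31 = 133.69 kg/h.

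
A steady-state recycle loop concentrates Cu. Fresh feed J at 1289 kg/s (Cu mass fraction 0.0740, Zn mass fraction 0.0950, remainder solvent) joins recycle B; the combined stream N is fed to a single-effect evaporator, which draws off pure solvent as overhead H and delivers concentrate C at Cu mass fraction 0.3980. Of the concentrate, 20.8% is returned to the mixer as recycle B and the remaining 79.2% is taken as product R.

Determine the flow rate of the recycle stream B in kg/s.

Overall Cu balance (none leaves overhead): Cu in fresh feed = Cu in product, i.e. 1289×0.074 = (1−0.208)·C·0.398.
C = 95.386/(0.398×0.792) = 302.61 kg/s.
Recycle B = 0.208×302.61 = 62.942 kg/s.

62.94 kg/s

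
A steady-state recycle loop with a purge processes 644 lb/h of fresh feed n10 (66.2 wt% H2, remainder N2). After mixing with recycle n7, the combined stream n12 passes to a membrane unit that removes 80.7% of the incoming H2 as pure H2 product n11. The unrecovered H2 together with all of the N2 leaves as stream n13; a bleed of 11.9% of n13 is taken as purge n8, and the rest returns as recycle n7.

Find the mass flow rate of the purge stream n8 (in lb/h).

N2 enters only via n10 and leaves only via the purge: 644×0.338 = 0.119×(N2 in n13), and the membrane unit passes all N2, so N2 in n12 = N2 in n13 = 1829.2 lb/h.
H2 in n12: m_A = 644×0.662 + (1−0.119)·(1−0.807)·m_A, so m_A = 426.33/0.8300 = 513.67 lb/h.
n13 = (1−0.807)×513.67 + 1829.2 = 1928.3 lb/h.
Purge n8 = 0.119×1928.3 = 229.47 lb/h.

229.5 lb/h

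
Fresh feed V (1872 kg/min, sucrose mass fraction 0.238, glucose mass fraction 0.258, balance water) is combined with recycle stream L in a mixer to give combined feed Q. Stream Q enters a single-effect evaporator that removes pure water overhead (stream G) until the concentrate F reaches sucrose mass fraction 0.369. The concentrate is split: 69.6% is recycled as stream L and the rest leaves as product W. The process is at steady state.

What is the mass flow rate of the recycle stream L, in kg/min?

Overall sucrose balance (none leaves overhead): sucrose in fresh feed = sucrose in product, i.e. 1872×0.238 = (1−0.696)·F·0.369.
F = 445.54/(0.369×0.304) = 3971.8 kg/min.
Recycle L = 0.696×3971.8 = 2764.3 kg/min.

2764 kg/min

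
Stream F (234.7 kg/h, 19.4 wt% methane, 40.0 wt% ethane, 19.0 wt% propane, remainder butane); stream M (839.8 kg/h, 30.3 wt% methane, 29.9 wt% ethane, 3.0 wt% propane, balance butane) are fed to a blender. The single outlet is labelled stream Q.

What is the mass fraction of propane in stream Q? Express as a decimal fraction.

0.065

Total flow out = 234.7 + 839.8 = 1074.5 kg/h.
propane in = 234.7×0.190 + 839.8×0.030 = 69.787 kg/h.
propane mass fraction in Q = 69.787/1074.5 = 0.065.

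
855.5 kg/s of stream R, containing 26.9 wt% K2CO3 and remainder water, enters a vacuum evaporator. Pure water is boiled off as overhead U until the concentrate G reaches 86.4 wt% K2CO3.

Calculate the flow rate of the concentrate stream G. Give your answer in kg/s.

266.4 kg/s

K2CO3 is conserved: 855.5×0.269 = 230.13 kg/s all reports to the concentrate.
Concentrate = 230.13/(target fraction) = 266.35 kg/s.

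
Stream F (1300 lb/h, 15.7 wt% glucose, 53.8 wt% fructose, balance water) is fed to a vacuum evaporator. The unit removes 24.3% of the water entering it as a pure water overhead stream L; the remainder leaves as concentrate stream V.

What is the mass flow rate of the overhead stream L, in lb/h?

96.35 lb/h

water entering = 1300×0.305 = 396.5 lb/h; overhead removed = 0.243×396.5 = 96.349 lb/h.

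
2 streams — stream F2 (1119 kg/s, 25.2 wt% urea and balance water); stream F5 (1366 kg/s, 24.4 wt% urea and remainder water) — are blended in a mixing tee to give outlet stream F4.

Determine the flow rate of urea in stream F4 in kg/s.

615.3 kg/s

urea out = urea in = 1119×0.252 + 1366×0.244 = 615.29 kg/s.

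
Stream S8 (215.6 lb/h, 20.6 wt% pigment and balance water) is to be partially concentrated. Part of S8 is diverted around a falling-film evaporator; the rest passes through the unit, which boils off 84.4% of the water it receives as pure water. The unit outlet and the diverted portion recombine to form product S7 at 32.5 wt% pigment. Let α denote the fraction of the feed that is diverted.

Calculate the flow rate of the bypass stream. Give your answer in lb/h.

All 215.6×0.206 = 44.414 lb/h of pigment reaches S7, so S7 = 44.414/0.325 = 136.66 lb/h and vapour = 78.943 lb/h.
The evaporator receives (1−α)·215.6 of feed at 0.794 water and removes 0.844 of that water:
0.844×0.794×(1−α)×215.6 = 78.943
(1−α) = 78.943/144.48 = 0.5464;  α = 0.4536.
Bypass flow = 0.4536×215.6 = 97.799 lb/h.

97.8 lb/h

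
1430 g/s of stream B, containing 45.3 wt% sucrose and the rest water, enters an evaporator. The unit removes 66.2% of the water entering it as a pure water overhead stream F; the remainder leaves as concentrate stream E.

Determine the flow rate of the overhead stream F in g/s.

517.8 g/s

water entering = 1430×0.547 = 782.21 g/s; overhead removed = 0.662×782.21 = 517.82 g/s.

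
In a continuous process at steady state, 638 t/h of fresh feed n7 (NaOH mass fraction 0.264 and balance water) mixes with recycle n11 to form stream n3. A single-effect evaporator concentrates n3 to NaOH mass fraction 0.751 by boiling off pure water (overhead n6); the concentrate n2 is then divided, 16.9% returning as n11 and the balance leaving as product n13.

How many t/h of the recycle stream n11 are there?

Overall NaOH balance (none leaves overhead): NaOH in fresh feed = NaOH in product, i.e. 638×0.264 = (1−0.169)·n2·0.751.
n2 = 168.43/(0.751×0.831) = 269.89 t/h.
Recycle n11 = 0.169×269.89 = 45.611 t/h.

45.61 t/h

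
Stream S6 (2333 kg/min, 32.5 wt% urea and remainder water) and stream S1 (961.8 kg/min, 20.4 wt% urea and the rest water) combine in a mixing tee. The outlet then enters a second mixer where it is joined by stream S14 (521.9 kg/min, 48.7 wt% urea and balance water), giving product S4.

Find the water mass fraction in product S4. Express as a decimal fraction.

0.683

Overall, product flow = 3816.7 kg/min.
water in = 2333×0.675 + 961.8×0.796 + 521.9×0.513 = 2608.1 kg/min.
water fraction in S4 = 0.683.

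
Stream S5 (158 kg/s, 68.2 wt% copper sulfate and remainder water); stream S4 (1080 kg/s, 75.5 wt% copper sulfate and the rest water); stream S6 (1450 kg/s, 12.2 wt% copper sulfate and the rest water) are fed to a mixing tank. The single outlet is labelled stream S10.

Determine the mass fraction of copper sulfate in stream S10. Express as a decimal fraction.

0.409

Total flow out = 158 + 1080 + 1450 = 2688 kg/s.
copper sulfate in = 158×0.682 + 1080×0.755 + 1450×0.122 = 1100.1 kg/s.
copper sulfate mass fraction in S10 = 1100.1/2688 = 0.409.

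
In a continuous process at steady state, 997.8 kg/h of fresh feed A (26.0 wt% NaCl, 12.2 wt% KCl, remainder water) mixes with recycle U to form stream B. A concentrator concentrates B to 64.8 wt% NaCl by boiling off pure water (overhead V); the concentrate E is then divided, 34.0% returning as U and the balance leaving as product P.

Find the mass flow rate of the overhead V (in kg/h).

Overall NaCl balance (none leaves overhead): NaCl in fresh feed = NaCl in product, i.e. 997.8×0.260 = (1−0.340)·E·0.648.
E = 259.43/(0.648×0.660) = 606.59 kg/h.
Recycle U = 0.340×606.59 = 206.24 kg/h.
Combined feed B = 997.8 + 206.24 = 1204 kg/h.
Overhead V = B − E = 1204 − 606.59 = 597.45 kg/h.

597.4 kg/h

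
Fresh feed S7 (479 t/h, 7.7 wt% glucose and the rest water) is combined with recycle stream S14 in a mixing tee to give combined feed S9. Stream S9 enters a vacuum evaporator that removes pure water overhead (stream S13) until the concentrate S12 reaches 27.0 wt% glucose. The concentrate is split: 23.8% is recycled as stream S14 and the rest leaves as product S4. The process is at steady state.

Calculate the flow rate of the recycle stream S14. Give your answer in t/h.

Overall glucose balance (none leaves overhead): glucose in fresh feed = glucose in product, i.e. 479×0.077 = (1−0.238)·S12·0.270.
S12 = 36.883/(0.270×0.762) = 179.27 t/h.
Recycle S14 = 0.238×179.27 = 42.666 t/h.

42.67 t/h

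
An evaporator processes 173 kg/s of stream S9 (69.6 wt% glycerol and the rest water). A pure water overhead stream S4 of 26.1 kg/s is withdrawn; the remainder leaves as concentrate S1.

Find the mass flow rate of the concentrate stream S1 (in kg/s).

146.9 kg/s

Concentrate = 173 − 26.1 = 146.9 kg/s.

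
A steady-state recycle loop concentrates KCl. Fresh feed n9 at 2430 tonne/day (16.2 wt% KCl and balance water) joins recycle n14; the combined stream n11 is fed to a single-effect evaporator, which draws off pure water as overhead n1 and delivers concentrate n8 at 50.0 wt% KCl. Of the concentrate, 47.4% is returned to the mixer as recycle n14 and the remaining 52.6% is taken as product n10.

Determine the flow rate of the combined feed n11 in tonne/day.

3139 tonne/day

Overall KCl balance (none leaves overhead): KCl in fresh feed = KCl in product, i.e. 2430×0.162 = (1−0.474)·n8·0.500.
n8 = 393.66/(0.500×0.526) = 1496.8 tonne/day.
Recycle n14 = 0.474×1496.8 = 709.49 tonne/day.
Combined feed n11 = 2430 + 709.49 = 3139.5 tonne/day.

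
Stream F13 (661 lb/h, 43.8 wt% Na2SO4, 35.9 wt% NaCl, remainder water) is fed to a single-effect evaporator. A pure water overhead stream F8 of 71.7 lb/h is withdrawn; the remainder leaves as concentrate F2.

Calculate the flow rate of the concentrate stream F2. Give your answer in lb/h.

589.3 lb/h

Concentrate = 661 − 71.7 = 589.3 lb/h.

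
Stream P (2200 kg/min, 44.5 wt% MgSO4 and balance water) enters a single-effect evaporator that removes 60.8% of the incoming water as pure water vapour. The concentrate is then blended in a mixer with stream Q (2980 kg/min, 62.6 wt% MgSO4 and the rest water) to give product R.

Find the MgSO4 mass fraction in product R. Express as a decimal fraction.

Vapour removed = 0.608×0.555×2200 = 742.37 kg/min; concentrate = 1457.6 kg/min.
MgSO4 reaching the mixer = 979 (from concentrate) + 2980×0.626 = 2844.5 kg/min.
Product flow = 1457.6 + 2980 = 4437.6 kg/min; MgSO4 fraction = 0.641.

0.641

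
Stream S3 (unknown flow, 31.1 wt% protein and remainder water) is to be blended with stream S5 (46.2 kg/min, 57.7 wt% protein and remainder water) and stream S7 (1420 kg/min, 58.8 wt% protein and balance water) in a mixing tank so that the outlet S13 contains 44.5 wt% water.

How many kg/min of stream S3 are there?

Let S3 be the unknown flow. Total out = 1466.2 + S3.
water balance: 604.58 + 0.689·S3 = 0.445·(1466.2 + S3)
(0.689 − 0.445)·S3 = 0.445×1466.2 − 604.58 = 47.876
S3 = 47.876 / 0.244 = 196.21 kg/min

196.2 kg/min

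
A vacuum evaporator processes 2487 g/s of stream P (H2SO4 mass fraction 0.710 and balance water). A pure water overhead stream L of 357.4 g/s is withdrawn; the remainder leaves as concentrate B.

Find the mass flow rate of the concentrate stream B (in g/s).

2130 g/s

Concentrate = 2487 − 357.4 = 2129.6 g/s.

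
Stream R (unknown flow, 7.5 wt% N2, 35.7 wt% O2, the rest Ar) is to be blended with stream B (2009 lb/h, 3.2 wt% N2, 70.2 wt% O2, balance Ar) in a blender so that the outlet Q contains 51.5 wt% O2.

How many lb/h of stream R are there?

2378 lb/h

Let R be the unknown flow. Total out = 2009 + R.
O2 balance: 1410.3 + 0.357·R = 0.515·(2009 + R)
(0.357 − 0.515)·R = 0.515×2009 − 1410.3 = -375.68
R = -375.68 / -0.158 = 2377.7 lb/h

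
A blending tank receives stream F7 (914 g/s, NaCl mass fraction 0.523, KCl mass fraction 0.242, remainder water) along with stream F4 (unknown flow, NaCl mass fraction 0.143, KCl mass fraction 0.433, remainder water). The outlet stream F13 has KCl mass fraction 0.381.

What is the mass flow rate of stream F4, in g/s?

2443 g/s

Let F4 be the unknown flow. Total out = 914 + F4.
KCl balance: 221.19 + 0.433·F4 = 0.381·(914 + F4)
(0.433 − 0.381)·F4 = 0.381×914 − 221.19 = 127.05
F4 = 127.05 / 0.052 = 2443.2 g/s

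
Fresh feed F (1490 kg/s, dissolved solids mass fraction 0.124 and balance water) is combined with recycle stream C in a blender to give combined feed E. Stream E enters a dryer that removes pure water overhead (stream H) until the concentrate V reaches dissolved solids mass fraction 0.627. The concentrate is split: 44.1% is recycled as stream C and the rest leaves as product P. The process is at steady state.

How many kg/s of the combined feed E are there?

Overall dissolved solids balance (none leaves overhead): dissolved solids in fresh feed = dissolved solids in product, i.e. 1490×0.124 = (1−0.441)·V·0.627.
V = 184.76/(0.627×0.559) = 527.14 kg/s.
Recycle C = 0.441×527.14 = 232.47 kg/s.
Combined feed E = 1490 + 232.47 = 1722.5 kg/s.

1722 kg/s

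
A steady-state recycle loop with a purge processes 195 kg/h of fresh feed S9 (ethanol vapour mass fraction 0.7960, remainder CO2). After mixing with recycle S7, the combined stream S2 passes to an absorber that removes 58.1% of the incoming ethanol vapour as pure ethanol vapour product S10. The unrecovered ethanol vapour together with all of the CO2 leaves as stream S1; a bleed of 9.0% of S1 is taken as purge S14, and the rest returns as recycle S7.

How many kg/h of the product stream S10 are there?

ethanol vapour in S2: m_A = 195×0.796 + (1−0.090)·(1−0.581)·m_A, so m_A = 155.22/0.6187 = 250.88 kg/h.
Product S10 = 0.581×250.88 = 145.76 kg/h.

145.8 kg/h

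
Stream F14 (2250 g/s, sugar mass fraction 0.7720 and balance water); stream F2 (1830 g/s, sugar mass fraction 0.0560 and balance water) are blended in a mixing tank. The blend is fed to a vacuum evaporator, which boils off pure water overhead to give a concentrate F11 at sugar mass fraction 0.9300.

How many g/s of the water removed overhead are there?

sugar entering = 2250×0.772 + 1830×0.056 = 1839.5 g/s.
All sugar reports to F11, so F11 = 1839.5/0.930 = 1977.9 g/s.
Total feed = 4080 g/s; overhead = 4080 − 1977.9 = 2102.1 g/s.

2102 g/s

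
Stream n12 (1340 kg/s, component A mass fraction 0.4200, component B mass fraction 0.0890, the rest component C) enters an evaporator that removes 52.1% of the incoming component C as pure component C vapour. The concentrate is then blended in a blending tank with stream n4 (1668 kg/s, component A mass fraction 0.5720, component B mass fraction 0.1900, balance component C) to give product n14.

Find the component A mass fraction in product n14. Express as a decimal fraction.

0.5691

Vapour removed = 0.521×0.491×1340 = 342.79 kg/s; concentrate = 997.21 kg/s.
component A reaching the mixer = 562.8 (from concentrate) + 1668×0.572 = 1516.9 kg/s.
Product flow = 997.21 + 1668 = 2665.2 kg/s; component A fraction = 0.5691.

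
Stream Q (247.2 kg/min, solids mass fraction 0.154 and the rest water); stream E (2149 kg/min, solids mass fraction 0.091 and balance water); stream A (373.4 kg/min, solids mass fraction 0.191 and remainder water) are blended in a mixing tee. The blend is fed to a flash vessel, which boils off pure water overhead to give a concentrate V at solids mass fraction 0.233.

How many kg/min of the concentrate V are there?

solids entering = 247.2×0.154 + 2149×0.091 + 373.4×0.191 = 304.95 kg/min.
All solids reports to V, so V = 304.95/0.233 = 1308.8 kg/min.

1309 kg/min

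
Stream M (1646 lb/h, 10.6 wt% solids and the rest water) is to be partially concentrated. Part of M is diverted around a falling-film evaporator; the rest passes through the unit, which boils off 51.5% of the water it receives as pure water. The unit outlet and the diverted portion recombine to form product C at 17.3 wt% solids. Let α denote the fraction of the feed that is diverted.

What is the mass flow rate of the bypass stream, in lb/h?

All 1646×0.106 = 174.48 lb/h of solids reaches C, so C = 174.48/0.173 = 1008.5 lb/h and vapour = 637.47 lb/h.
The evaporator receives (1−α)·1646 of feed at 0.894 water and removes 0.515 of that water:
0.515×0.894×(1−α)×1646 = 637.47
(1−α) = 637.47/757.83 = 0.8412;  α = 0.1588.
Bypass flow = 0.1588×1646 = 261.43 lb/h.

261.4 lb/h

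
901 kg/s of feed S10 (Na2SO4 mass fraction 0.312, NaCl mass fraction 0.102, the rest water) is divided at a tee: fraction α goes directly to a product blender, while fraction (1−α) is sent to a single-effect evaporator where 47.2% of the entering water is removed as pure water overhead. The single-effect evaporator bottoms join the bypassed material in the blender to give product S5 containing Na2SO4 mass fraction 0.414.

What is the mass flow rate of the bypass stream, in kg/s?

98.43 kg/s

All 901×0.312 = 281.11 kg/s of Na2SO4 reaches S5, so S5 = 281.11/0.414 = 679.01 kg/s and vapour = 221.99 kg/s.
The evaporator receives (1−α)·901 of feed at 0.586 water and removes 0.472 of that water:
0.472×0.586×(1−α)×901 = 221.99
(1−α) = 221.99/249.21 = 0.8908;  α = 0.1092.
Bypass flow = 0.1092×901 = 98.426 kg/s.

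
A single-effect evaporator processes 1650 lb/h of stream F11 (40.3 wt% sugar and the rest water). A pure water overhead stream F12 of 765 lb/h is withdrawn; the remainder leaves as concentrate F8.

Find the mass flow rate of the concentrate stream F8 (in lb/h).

885 lb/h

Concentrate = 1650 − 765 = 885 lb/h.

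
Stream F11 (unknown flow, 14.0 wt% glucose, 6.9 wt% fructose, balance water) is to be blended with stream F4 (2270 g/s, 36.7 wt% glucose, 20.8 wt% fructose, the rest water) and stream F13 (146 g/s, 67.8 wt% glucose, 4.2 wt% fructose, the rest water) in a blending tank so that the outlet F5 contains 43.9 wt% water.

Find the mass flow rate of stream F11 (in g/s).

Let F11 be the unknown flow. Total out = 2416 + F11.
water balance: 1005.6 + 0.791·F11 = 0.439·(2416 + F11)
(0.791 − 0.439)·F11 = 0.439×2416 − 1005.6 = 54.994
F11 = 54.994 / 0.352 = 156.23 g/s

156.2 g/s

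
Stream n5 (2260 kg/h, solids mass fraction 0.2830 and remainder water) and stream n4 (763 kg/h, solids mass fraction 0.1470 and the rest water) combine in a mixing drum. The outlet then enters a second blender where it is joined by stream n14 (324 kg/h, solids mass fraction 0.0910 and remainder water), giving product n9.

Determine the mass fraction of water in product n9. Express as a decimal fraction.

0.7666

Overall, product flow = 3347 kg/h.
water in = 2260×0.717 + 763×0.853 + 324×0.909 = 2565.8 kg/h.
water fraction in n9 = 0.7666.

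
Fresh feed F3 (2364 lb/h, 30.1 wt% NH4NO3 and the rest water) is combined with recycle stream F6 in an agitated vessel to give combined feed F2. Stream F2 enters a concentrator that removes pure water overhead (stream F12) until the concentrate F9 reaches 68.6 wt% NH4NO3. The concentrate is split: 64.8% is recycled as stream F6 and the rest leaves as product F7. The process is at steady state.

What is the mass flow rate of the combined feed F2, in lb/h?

Overall NH4NO3 balance (none leaves overhead): NH4NO3 in fresh feed = NH4NO3 in product, i.e. 2364×0.301 = (1−0.648)·F9·0.686.
F9 = 711.56/(0.686×0.352) = 2946.8 lb/h.
Recycle F6 = 0.648×2946.8 = 1909.5 lb/h.
Combined feed F2 = 2364 + 1909.5 = 4273.5 lb/h.

4274 lb/h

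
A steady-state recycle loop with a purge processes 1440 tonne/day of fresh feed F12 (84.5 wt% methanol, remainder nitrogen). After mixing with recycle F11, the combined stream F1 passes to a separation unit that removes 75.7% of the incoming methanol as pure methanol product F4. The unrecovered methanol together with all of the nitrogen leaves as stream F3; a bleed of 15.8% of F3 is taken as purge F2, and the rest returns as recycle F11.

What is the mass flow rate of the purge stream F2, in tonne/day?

281.9 tonne/day

nitrogen enters only via F12 and leaves only via the purge: 1440×0.155 = 0.158×(nitrogen in F3), and the separation unit passes all nitrogen, so nitrogen in F1 = nitrogen in F3 = 1412.7 tonne/day.
methanol in F1: m_A = 1440×0.845 + (1−0.158)·(1−0.757)·m_A, so m_A = 1216.8/0.7954 = 1529.8 tonne/day.
F3 = (1−0.757)×1529.8 + 1412.7 = 1784.4 tonne/day.
Purge F2 = 0.158×1784.4 = 281.94 tonne/day.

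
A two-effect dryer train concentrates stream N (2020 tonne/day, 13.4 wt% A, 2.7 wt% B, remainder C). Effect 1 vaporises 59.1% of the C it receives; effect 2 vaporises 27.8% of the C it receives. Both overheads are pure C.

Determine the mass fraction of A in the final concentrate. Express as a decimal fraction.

C in feed = 2020×0.839 = 1694.8 tonne/day.
After stage 1: C left = (1−0.591)×1694.8 = 693.17; stream total = 1018.4 tonne/day.
After stage 2: C left = (1−0.278)×693.17 = 500.47; final concentrate = 825.69 tonne/day.
A fraction = 270.68/825.69 = 0.328.

0.328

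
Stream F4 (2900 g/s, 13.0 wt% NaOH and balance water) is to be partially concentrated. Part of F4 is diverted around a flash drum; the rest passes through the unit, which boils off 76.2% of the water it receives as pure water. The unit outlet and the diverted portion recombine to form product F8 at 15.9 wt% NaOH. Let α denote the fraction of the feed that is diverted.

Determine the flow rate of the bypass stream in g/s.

All 2900×0.130 = 377 g/s of NaOH reaches F8, so F8 = 377/0.159 = 2371.1 g/s and vapour = 528.93 g/s.
The evaporator receives (1−α)·2900 of feed at 0.870 water and removes 0.762 of that water:
0.762×0.870×(1−α)×2900 = 528.93
(1−α) = 528.93/1922.5 = 0.2751;  α = 0.7249.
Bypass flow = 0.7249×2900 = 2102.1 g/s.

2102 g/s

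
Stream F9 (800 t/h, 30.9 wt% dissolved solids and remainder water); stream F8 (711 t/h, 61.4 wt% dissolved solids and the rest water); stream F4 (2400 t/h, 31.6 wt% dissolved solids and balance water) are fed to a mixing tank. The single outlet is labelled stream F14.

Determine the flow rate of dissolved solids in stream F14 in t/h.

dissolved solids out = dissolved solids in = 800×0.309 + 711×0.614 + 2400×0.316 = 1442.2 t/h.

1442 t/h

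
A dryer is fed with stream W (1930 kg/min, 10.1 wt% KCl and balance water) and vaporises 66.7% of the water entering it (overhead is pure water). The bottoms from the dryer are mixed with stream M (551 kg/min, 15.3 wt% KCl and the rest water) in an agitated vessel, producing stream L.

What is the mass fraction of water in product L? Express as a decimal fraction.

0.7891

Vapour removed = 0.667×0.899×1930 = 1157.3 kg/min; concentrate = 772.71 kg/min.
water reaching the mixer = 577.78 (from concentrate) + 551×0.847 = 1044.5 kg/min.
Product flow = 772.71 + 551 = 1323.7 kg/min; water fraction = 0.7891.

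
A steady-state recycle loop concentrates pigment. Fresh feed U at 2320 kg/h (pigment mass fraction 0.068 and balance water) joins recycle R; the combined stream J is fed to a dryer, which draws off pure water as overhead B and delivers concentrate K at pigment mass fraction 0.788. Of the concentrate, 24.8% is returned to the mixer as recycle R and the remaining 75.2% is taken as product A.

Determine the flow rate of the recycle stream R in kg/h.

Overall pigment balance (none leaves overhead): pigment in fresh feed = pigment in product, i.e. 2320×0.068 = (1−0.248)·K·0.788.
K = 157.76/(0.788×0.752) = 266.23 kg/h.
Recycle R = 0.248×266.23 = 66.024 kg/h.

66.02 kg/h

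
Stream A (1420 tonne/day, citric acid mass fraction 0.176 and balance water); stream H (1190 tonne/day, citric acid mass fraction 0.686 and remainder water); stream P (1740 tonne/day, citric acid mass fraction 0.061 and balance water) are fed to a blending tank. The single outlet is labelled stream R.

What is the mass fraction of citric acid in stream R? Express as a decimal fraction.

Total flow out = 1420 + 1190 + 1740 = 4350 tonne/day.
citric acid in = 1420×0.176 + 1190×0.686 + 1740×0.061 = 1172.4 tonne/day.
citric acid mass fraction in R = 1172.4/4350 = 0.270.

0.270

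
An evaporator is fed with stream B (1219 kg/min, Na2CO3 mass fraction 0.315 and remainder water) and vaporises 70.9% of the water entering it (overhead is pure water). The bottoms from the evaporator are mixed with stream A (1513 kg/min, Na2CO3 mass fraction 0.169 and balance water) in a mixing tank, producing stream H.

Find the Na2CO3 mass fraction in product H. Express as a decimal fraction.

Vapour removed = 0.709×0.685×1219 = 592.03 kg/min; concentrate = 626.97 kg/min.
Na2CO3 reaching the mixer = 383.99 (from concentrate) + 1513×0.169 = 639.68 kg/min.
Product flow = 626.97 + 1513 = 2140 kg/min; Na2CO3 fraction = 0.299.

0.299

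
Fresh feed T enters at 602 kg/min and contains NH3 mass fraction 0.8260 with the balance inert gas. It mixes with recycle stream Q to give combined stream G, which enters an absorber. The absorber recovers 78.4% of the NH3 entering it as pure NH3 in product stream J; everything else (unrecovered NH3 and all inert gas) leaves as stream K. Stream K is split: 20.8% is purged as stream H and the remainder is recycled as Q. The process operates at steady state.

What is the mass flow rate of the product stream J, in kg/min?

470.3 kg/min

NH3 in G: m_A = 602×0.826 + (1−0.208)·(1−0.784)·m_A, so m_A = 497.25/0.8289 = 599.87 kg/min.
Product J = 0.784×599.87 = 470.3 kg/min.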